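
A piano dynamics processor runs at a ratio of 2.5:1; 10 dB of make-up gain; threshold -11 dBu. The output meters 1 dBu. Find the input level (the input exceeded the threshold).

Before make-up, the level was 1 − 10 = -9 dBu.
Post-compression overshoot = -9 − (-11) = 2 dB.
Input overshoot = R × output overshoot = 5 dB → input = -11 + 5 = -6 dBu.

-6 dBu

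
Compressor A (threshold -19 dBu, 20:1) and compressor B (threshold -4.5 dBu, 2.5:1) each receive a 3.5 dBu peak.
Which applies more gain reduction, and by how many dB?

A: 22.5 dB over, compressed to 1.125 dB over, so 21.375 dB of GR.
B: 8 dB over, compressed to 3.2 dB over, so 4.8 dB of GR.
A applies 16.575 dB more gain reduction.

A, by 16.575 dB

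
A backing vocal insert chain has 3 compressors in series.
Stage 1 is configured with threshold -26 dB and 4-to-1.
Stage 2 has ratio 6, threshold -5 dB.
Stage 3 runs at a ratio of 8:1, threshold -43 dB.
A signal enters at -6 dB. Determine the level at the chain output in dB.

-40.25 dB

Stage 1: -6 dB is 20 dB over -26 dB; at 4:1 that becomes 5 dB over, giving -21 dB.
Stage 2: below threshold (-21 ≤ -5); passes unchanged; output -21 dB.
Stage 3: -21 dB is 22 dB over -43 dB; at 8:1 that becomes 2.75 dB over, giving -40.25 dB.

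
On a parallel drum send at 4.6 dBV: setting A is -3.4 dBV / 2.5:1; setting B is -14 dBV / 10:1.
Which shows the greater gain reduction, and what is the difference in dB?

A: GR = 8 − 8/2.5 = 4.8 dB.
B: GR = 18.6 − 18.6/10 = 16.74 dB.
Difference: 11.94 dB in favour of B.

B, by 11.94 dB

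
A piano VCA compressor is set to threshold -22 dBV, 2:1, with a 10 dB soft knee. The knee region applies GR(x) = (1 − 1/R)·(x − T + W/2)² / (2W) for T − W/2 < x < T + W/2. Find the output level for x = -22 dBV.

x − T + W/2 = -22 − (-22) + 5 = 5.
GR = (1 − 1/2) × 5² / 20 = 0.5 × 25 / 20 = 0.625 dB.
Output = -22 − 0.625 = -22.625 dBV.

-22.625 dBV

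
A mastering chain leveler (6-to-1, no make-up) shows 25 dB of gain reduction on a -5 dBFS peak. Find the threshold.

Gain reduction = -5 − (-30) = 25 dB; output overshoot = GR / (R − 1) = 25 / 5 = 5 dB.
Threshold = output − output overshoot = -30 − 5 = -35 dBFS.

-35 dBFS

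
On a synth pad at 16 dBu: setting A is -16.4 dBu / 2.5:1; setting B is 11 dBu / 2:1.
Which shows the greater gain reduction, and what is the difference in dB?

A, by 16.94 dB

A: GR = 32.4 − 32.4/2.5 = 19.44 dB.
B: GR = 5 − 5/2 = 2.5 dB.
Difference: 16.94 dB in favour of A.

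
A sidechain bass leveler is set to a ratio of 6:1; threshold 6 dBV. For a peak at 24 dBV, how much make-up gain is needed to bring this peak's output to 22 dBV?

Without make-up, output = threshold + overshoot/6 = 6 + 3 = 9 dBV.
Gap to target: 13 dB.

13 dB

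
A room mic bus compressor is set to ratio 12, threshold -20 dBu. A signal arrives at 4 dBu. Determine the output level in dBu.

-18 dBu

Overshoot: 4 − (-20) = 24 dB.
The 24 dB excess becomes 2 dB after 12:1 reduction.
Output = -20 + 2 = -18 dBu.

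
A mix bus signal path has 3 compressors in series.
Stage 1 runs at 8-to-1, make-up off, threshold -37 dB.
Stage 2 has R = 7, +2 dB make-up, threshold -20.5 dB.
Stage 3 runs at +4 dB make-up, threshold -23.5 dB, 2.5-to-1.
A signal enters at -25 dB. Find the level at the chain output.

Stage 1: -25 dB is 12 dB over -37 dB; at 8:1 that becomes 1.5 dB over, giving -35.5 dB.
Stage 2: -35.5 dB is at or below the -20.5 dB threshold — no compression; make-up brings it to -33.5 dB.
Stage 3: -33.5 dB is at or below the -23.5 dB threshold — no compression; make-up brings it to -29.5 dB.

-29.5 dB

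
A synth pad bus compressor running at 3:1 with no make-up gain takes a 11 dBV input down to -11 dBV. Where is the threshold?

-22 dBV

Let T be the threshold. Output overshoot = (input overshoot)/R, so -11 − T = (11 − T)/3.
3·(-11 − T) = 11 − T → 2·T = -33 − 11 = -44.
T = -44/2 = -22 dBV.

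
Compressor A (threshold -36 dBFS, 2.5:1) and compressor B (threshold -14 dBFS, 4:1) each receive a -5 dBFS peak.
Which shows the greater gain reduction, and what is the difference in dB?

A, by 11.85 dB

A: GR = 31 − 31/2.5 = 18.6 dB.
B: GR = 9 − 9/4 = 6.75 dB.
A reduces 11.85 dB more.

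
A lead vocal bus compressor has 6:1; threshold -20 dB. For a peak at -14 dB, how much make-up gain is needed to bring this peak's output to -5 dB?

The peak compresses to -20 + 6/6 = -19 dB.
To reach -5 dB requires -5 − (-19) = 14 dB of make-up.

14 dB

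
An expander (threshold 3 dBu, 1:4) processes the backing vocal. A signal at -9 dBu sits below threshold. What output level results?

Undershoot = 3 − (-9) = 12 dB.
At 1:4, that expands to 48 dB under threshold.
Output = 3 − 48 = -45 dBu.

-45 dBu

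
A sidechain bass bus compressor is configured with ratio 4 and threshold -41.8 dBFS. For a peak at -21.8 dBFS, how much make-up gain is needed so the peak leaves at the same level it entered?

15 dB

Overshoot 20 dB → 20/4 = 5 dB after compression, so the compressed level is -41.8 + 5 = -36.8 dBFS.
Make-up = target − compressed = -21.8 − (-36.8) = 15 dB.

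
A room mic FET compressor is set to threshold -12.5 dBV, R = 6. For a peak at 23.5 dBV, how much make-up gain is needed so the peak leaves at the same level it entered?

30 dB

The peak compresses to -12.5 + 36/6 = -6.5 dBV.
To reach 23.5 dBV requires 23.5 − (-6.5) = 30 dB of make-up.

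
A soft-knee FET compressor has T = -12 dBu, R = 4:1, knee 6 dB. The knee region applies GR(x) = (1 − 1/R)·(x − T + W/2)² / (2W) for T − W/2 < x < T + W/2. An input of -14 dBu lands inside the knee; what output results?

x − T + W/2 = -14 − (-12) + 3 = 1.
GR = (1 − 1/4) × 1² / 12 = 0.75 × 1 / 12 = 0.0625 dB.
Output = -14 − 0.0625 = -14.0625 dBu.

-14.0625 dBu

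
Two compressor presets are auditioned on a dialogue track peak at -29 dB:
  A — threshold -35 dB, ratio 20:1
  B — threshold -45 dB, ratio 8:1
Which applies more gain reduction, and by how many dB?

B, by 8.3 dB

A: overshoot 6 dB → output overshoot 0.3 dB → GR 5.7 dB.
B: overshoot 16 dB → output overshoot 2 dB → GR 14 dB.
B reduces 8.3 dB more.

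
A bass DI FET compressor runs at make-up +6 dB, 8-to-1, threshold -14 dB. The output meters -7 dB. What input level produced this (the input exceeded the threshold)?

Remove make-up: -7 − 6 = -13 dB.
The compressed level sits -13 − (-14) = 1 dB over threshold.
Undo the ratio: input overshoot = 1 × 8 = 8 dB, giving input = -6 dB.

-6 dB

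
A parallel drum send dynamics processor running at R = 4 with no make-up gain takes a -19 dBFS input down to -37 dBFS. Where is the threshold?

-43 dBFS

Gain reduction = -19 − (-37) = 18 dB; output overshoot = GR / (R − 1) = 18 / 3 = 6 dB.
Threshold = output − output overshoot = -37 − 6 = -43 dBFS.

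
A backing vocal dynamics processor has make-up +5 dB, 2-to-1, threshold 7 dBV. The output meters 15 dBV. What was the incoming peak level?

13 dBV

Remove make-up: 15 − 5 = 10 dBV.
That's 3 dB above the 7 dBV threshold.
Before 2:1 compression the overshoot was 3 × 2 = 6 dB, so input = 7 + 6 = 13 dBV.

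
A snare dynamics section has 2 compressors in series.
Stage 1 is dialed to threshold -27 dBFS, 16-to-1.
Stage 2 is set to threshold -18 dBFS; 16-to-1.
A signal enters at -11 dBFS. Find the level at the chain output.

Stage 1: -11 dBFS is 16 dB over -27 dBFS; at 16:1 that becomes 1 dB over, giving -26 dBFS.
Stage 2: -26 dBFS is at or below the -18 dBFS threshold — no compression; output -26 dBFS.

-26 dBFS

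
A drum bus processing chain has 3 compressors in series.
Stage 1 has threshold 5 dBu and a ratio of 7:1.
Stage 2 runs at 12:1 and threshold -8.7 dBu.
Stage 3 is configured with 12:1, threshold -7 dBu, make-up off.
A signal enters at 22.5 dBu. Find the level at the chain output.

Stage 1: overshoot 17.5 dB → 17.5/7 = 2.5 dB → 7.5 dBu.
Stage 2: 16.2 dB above -8.7 dBu, reduced 12:1 to 1.35 dB above → -7.35 dBu.
Stage 3: below threshold (-7.35 ≤ -7); passes unchanged; output -7.35 dBu.

-7.35 dBu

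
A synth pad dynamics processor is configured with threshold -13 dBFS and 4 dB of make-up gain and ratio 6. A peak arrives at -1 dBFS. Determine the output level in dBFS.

-7 dBFS

Overshoot: -1 − (-13) = 12 dB.
6:1 compression reduces that to 12/6 = 2 dB over.
That puts the output at -11 dBFS; make-up adds 4 dB, giving -7 dBFS.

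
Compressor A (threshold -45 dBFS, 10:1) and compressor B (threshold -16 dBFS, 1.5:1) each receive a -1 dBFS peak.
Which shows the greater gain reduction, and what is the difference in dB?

A: overshoot 44 dB → output overshoot 4.4 dB → GR 39.6 dB.
B: overshoot 15 dB → output overshoot 10 dB → GR 5 dB.
A reduces 34.6 dB more.

A, by 34.6 dB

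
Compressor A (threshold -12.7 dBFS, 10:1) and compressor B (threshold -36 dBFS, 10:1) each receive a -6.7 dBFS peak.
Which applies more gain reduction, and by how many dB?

A: overshoot 6 dB → output overshoot 0.6 dB → GR 5.4 dB.
B: overshoot 29.3 dB → output overshoot 2.93 dB → GR 26.37 dB.
Difference: 20.97 dB in favour of B.

B, by 20.97 dB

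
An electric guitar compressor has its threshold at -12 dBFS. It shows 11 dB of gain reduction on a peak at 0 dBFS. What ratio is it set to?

12:1

Input overshoot = 0 − (-12) = 12 dB.
Output overshoot = 12 − 11 = 1 dB.
Ratio = input overshoot / output overshoot = 12 / 1 = 12.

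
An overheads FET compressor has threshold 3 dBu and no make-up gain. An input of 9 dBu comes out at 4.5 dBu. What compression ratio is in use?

4:1

Input overshoot = 9 − 3 = 6 dB; output overshoot = 4.5 − 3 = 1.5 dB.
Ratio = 6 / 1.5 = 4.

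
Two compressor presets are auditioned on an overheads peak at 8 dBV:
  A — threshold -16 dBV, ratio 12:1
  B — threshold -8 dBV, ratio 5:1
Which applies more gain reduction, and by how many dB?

A, by 9.2 dB

A: GR = 24 − 24/12 = 22 dB.
B: GR = 16 − 16/5 = 12.8 dB.
A applies 9.2 dB more gain reduction.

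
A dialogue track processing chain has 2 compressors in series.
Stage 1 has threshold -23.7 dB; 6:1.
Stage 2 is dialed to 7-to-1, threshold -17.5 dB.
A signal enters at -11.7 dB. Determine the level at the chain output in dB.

Stage 1: 12 dB above -23.7 dB, reduced 6:1 to 2 dB above → -21.7 dB.
Stage 2: below threshold (-21.7 ≤ -17.5); passes unchanged; output -21.7 dB.

-21.7 dB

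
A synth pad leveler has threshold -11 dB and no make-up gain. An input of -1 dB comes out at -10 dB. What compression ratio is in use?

Input overshoot = -1 − (-11) = 10 dB; output overshoot = -10 − (-11) = 1 dB.
Ratio = 10 / 1 = 10.

10:1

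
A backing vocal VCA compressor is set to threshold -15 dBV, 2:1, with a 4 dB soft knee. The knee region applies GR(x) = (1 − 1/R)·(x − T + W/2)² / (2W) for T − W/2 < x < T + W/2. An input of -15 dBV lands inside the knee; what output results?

-15.25 dBV

x − T + W/2 = -15 − (-15) + 2 = 2.
GR = (1 − 1/2) × 2² / 8 = 0.5 × 4 / 8 = 0.25 dB.
Output = -15 − 0.25 = -15.25 dBV.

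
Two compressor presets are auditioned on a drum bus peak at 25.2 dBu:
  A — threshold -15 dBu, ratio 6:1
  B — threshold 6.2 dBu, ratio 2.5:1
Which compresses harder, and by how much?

A: 40.2 dB over, compressed to 6.7 dB over, so 33.5 dB of GR.
B: 19 dB over, compressed to 7.6 dB over, so 11.4 dB of GR.
Difference: 22.1 dB in favour of A.

A, by 22.1 dB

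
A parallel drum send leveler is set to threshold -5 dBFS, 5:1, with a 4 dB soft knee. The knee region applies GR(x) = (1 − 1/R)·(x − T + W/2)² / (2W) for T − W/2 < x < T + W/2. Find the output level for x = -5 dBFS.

-5.4 dBFS

x − T + W/2 = -5 − (-5) + 2 = 2.
GR = (1 − 1/5) × 2² / 8 = 0.8 × 4 / 8 = 0.4 dB.
Output = -5 − 0.4 = -5.4 dBFS.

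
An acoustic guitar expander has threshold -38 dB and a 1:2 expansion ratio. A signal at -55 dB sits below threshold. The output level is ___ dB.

-72 dB

Below threshold, a 1:2 expander applies gain = (2−1)×(T − x) of attenuation.
(2−1) × 17 = 17 dB, so output = -55 − 17 = -72 dB.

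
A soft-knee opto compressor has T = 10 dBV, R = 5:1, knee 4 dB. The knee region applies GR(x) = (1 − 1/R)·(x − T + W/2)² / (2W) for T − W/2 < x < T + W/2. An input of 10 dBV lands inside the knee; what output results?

9.6 dBV

x − T + W/2 = 10 − 10 + 2 = 2.
GR = (1 − 1/5) × 2² / 8 = 0.8 × 4 / 8 = 0.4 dB.
Output = 10 − 0.4 = 9.6 dBV.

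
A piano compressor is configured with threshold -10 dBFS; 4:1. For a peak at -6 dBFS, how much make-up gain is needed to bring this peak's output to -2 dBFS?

The peak compresses to -10 + 4/4 = -9 dBFS.
To reach -2 dBFS requires -2 − (-9) = 7 dB of make-up.

7 dB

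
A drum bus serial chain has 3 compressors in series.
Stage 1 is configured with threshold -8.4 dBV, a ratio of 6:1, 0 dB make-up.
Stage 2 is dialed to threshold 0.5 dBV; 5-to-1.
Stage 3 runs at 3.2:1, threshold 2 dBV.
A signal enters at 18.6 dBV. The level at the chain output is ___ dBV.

-3.9 dBV

Stage 1: overshoot 27 dB → 27/6 = 4.5 dB → -3.9 dBV.
Stage 2: below threshold (-3.9 ≤ 0.5); passes unchanged; output -3.9 dBV.
Stage 3: -3.9 dBV ≤ 2 dBV, so stage 3 doesn't engage; output -3.9 dBV.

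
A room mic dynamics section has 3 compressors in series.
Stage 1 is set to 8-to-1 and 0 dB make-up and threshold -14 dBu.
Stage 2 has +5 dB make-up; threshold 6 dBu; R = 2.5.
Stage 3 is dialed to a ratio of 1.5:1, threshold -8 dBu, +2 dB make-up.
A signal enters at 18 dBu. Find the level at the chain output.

-4 dBu

Stage 1: 32 dB above -14 dBu, reduced 8:1 to 4 dB above → -10 dBu.
Stage 2: below threshold (-10 ≤ 6); passes unchanged; make-up brings it to -5 dBu.
Stage 3: 3 dB above -8 dBu, reduced 1.5:1 to 2 dB above → -6 dBu; +2 dB make-up → -4 dBu.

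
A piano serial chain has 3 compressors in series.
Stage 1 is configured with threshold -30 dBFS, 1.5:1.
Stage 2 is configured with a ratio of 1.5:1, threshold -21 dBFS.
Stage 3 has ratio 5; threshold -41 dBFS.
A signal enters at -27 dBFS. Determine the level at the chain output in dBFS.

Stage 1: -27 dBFS is 3 dB over -30 dBFS; at 1.5:1 that becomes 2 dB over, giving -28 dBFS.
Stage 2: -28 dBFS ≤ -21 dBFS, so stage 2 doesn't engage; output -28 dBFS.
Stage 3: -28 dBFS is 13 dB over -41 dBFS; at 5:1 that becomes 2.6 dB over, giving -38.4 dBFS.

-38.4 dBFS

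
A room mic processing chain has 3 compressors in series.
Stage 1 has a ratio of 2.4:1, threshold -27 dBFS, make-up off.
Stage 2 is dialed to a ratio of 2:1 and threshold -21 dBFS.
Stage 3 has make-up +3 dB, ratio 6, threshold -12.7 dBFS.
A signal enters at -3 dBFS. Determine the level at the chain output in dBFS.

-16 dBFS

Stage 1: 24 dB above -27 dBFS, reduced 2.4:1 to 10 dB above → -17 dBFS.
Stage 2: -17 dBFS is 4 dB over -21 dBFS; at 2:1 that becomes 2 dB over, giving -19 dBFS.
Stage 3: -19 dBFS is at or below the -12.7 dBFS threshold — no compression; make-up brings it to -16 dBFS.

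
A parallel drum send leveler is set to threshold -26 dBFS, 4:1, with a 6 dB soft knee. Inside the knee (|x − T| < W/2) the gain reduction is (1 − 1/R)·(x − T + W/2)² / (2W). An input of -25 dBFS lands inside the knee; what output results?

x − T + W/2 = -25 − (-26) + 3 = 4.
GR = (1 − 1/4) × 4² / 12 = 0.75 × 16 / 12 = 1 dB.
Output = -25 − 1 = -26 dBFS.

-26 dBFS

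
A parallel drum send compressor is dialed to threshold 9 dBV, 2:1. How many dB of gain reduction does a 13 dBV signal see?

2 dB

The signal is 4 dB above threshold.
At 2:1, output sits 4/2 = 2 dB above threshold.
GR = overshoot in − overshoot out = 4 − 2 = 2 dB.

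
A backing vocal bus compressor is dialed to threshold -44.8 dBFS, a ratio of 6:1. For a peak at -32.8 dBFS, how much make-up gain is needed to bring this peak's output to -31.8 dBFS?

11 dB

Overshoot 12 dB → 12/6 = 2 dB after compression, so the compressed level is -44.8 + 2 = -42.8 dBFS.
Make-up = target − compressed = -31.8 − (-42.8) = 11 dB.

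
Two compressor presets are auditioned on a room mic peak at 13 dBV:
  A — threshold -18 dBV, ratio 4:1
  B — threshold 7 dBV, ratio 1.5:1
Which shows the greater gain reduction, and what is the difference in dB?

A, by 21.25 dB

A: 31 dB over, compressed to 7.75 dB over, so 23.25 dB of GR.
B: 6 dB over, compressed to 4 dB over, so 2 dB of GR.
A reduces 21.25 dB more.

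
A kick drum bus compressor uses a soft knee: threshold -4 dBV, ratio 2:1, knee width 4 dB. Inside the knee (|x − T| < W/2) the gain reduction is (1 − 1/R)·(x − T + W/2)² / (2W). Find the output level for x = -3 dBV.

x − T + W/2 = -3 − (-4) + 2 = 3.
GR = (1 − 1/2) × 3² / 8 = 0.5 × 9 / 8 = 0.5625 dB.
Output = -3 − 0.5625 = -3.5625 dBV.

-3.5625 dBV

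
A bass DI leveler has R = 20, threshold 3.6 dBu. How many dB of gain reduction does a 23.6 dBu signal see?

The signal is 20 dB above threshold.
After 20:1 compression the overshoot becomes 20/20 = 1 dB.
Gain reduction = 20 − 1 = 19 dB.

19 dB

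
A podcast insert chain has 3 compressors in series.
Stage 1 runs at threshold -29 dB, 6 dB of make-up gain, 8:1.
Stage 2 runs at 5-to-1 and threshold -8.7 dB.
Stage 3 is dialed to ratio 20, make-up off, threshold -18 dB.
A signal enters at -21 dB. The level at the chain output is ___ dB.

-22 dB

Stage 1: -21 dB is 8 dB over -29 dB; at 8:1 that becomes 1 dB over, giving -28 dB; +6 dB make-up → -22 dB.
Stage 2: -22 dB ≤ -8.7 dB, so stage 2 doesn't engage; output -22 dB.
Stage 3: below threshold (-22 ≤ -18); passes unchanged; output -22 dB.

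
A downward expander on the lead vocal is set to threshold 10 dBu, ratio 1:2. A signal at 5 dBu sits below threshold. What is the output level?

0 dBu

The input is 5 dB below the 10 dBu threshold.
A 1:2 expander multiplies undershoot by 2: 5 × 2 = 10 dB below threshold.
Output = 10 − 10 = 0 dBu.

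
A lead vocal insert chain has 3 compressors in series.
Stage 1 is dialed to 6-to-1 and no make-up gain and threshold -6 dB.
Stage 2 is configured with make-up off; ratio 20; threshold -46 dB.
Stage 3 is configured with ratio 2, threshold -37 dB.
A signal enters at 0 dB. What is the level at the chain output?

Stage 1: 0 dB is 6 dB over -6 dB; at 6:1 that becomes 1 dB over, giving -5 dB.
Stage 2: 41 dB above -46 dB, reduced 20:1 to 2.05 dB above → -43.95 dB.
Stage 3: below threshold (-43.95 ≤ -37); passes unchanged; output -43.95 dB.

-43.95 dB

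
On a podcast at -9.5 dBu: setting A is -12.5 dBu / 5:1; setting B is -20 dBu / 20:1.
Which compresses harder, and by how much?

B, by 7.575 dB

A: overshoot 3 dB → output overshoot 0.6 dB → GR 2.4 dB.
B: overshoot 10.5 dB → output overshoot 0.525 dB → GR 9.975 dB.
B reduces 7.575 dB more.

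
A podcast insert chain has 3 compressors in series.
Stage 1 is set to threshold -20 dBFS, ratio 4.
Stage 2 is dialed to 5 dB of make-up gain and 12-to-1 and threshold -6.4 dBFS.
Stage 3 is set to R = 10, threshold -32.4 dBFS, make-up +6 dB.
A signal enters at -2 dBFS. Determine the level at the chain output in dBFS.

-24.21 dBFS

Stage 1: overshoot 18 dB → 18/4 = 4.5 dB → -15.5 dBFS.
Stage 2: below threshold (-15.5 ≤ -6.4); passes unchanged; make-up brings it to -10.5 dBFS.
Stage 3: -10.5 dBFS is 21.9 dB over -32.4 dBFS; at 10:1 that becomes 2.19 dB over, giving -30.21 dBFS; +6 dB make-up → -24.21 dBFS.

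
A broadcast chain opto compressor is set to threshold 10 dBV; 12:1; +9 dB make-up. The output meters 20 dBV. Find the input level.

Stripping the +9 dB make-up gives 11 dBV at the gain stage.
That's 1 dB above the 10 dBV threshold.
Before 12:1 compression the overshoot was 1 × 12 = 12 dB, so input = 10 + 12 = 22 dBV.

22 dBV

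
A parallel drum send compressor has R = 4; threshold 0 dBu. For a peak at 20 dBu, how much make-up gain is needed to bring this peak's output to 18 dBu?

Overshoot 20 dB → 20/4 = 5 dB after compression, so the compressed level is 0 + 5 = 5 dBu.
Make-up = target − compressed = 18 − 5 = 13 dB.

13 dB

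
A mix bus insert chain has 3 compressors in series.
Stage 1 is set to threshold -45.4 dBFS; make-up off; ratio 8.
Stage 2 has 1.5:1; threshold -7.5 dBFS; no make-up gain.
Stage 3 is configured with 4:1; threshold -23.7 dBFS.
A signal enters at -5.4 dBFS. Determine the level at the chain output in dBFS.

Stage 1: overshoot 40 dB → 40/8 = 5 dB → -40.4 dBFS.
Stage 2: -40.4 dBFS is at or below the -7.5 dBFS threshold — no compression; output -40.4 dBFS.
Stage 3: -40.4 dBFS ≤ -23.7 dBFS, so stage 3 doesn't engage; output -40.4 dBFS.

-40.4 dBFS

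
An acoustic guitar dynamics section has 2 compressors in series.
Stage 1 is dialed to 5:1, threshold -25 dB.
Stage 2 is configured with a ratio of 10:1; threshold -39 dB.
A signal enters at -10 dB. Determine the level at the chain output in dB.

Stage 1: overshoot 15 dB → 15/5 = 3 dB → -22 dB.
Stage 2: overshoot 17 dB → 17/10 = 1.7 dB → -37.3 dB.

-37.3 dB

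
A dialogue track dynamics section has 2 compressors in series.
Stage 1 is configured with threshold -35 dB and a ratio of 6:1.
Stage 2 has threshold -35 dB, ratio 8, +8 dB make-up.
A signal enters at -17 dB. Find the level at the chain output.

Stage 1: 18 dB above -35 dB, reduced 6:1 to 3 dB above → -32 dB.
Stage 2: 3 dB above -35 dB, reduced 8:1 to 0.375 dB above → -34.625 dB; +8 dB make-up → -26.625 dB.

-26.625 dB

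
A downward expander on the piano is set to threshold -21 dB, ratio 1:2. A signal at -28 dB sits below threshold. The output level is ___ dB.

-35 dB

The input is 7 dB below the -21 dB threshold.
A 1:2 expander multiplies undershoot by 2: 7 × 2 = 14 dB below threshold.
Output = -21 − 14 = -35 dB.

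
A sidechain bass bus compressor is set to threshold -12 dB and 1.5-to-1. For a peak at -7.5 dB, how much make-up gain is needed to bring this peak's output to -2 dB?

Overshoot 4.5 dB → 4.5/1.5 = 3 dB after compression, so the compressed level is -12 + 3 = -9 dB.
Make-up = target − compressed = -2 − (-9) = 7 dB.

7 dB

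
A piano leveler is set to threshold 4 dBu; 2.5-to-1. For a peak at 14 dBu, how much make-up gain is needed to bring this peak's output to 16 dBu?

8 dB

The peak compresses to 4 + 10/2.5 = 8 dBu.
To reach 16 dBu requires 16 − 8 = 8 dB of make-up.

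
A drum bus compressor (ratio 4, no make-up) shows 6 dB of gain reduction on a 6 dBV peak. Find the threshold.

Gain reduction = 6 − 0 = 6 dB; output overshoot = GR / (R − 1) = 6 / 3 = 2 dB.
Threshold = output − output overshoot = 0 − 2 = -2 dBV.

-2 dBV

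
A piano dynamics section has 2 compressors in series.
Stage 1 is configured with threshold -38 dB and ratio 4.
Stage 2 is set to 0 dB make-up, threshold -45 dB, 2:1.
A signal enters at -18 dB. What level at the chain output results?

Stage 1: overshoot 20 dB → 20/4 = 5 dB → -33 dB.
Stage 2: 12 dB above -45 dB, reduced 2:1 to 6 dB above → -39 dB.

-39 dB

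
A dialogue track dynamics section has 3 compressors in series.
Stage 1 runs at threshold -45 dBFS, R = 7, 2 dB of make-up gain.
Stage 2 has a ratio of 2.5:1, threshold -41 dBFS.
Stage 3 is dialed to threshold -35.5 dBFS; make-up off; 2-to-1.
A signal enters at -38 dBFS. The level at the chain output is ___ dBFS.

-42 dBFS

Stage 1: 7 dB above -45 dBFS, reduced 7:1 to 1 dB above → -44 dBFS; +2 dB make-up → -42 dBFS.
Stage 2: -42 dBFS is at or below the -41 dBFS threshold — no compression; output -42 dBFS.
Stage 3: below threshold (-42 ≤ -35.5); passes unchanged; output -42 dBFS.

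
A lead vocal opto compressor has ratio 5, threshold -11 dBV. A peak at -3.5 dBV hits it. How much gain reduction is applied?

6 dB

Overshoot = -3.5 − (-11) = 7.5 dB.
A 5:1 ratio leaves 1.5 dB of that excess.
So the signal is attenuated by 7.5 − 1.5 = 6 dB.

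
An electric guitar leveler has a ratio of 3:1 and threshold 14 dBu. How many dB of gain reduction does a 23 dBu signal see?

6 dB

Overshoot = 23 − 14 = 9 dB.
At 3:1, output sits 9/3 = 3 dB above threshold.
GR = overshoot in − overshoot out = 9 − 3 = 6 dB.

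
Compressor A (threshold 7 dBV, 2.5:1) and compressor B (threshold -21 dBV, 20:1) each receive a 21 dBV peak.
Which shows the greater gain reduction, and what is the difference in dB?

B, by 31.5 dB

A: overshoot 14 dB → output overshoot 5.6 dB → GR 8.4 dB.
B: overshoot 42 dB → output overshoot 2.1 dB → GR 39.9 dB.
Difference: 31.5 dB in favour of B.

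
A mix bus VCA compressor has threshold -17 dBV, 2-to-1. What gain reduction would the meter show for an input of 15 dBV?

The signal is 32 dB above threshold.
After 2:1 compression the overshoot becomes 32/2 = 16 dB.
So the signal is attenuated by 32 − 16 = 16 dB.

16 dB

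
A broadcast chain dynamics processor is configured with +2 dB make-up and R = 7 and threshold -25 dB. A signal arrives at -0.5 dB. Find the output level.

-19.5 dB

-0.5 dB sits 24.5 dB over threshold.
7:1 compression reduces that to 24.5/7 = 3.5 dB over.
So the level is -25 + 3.5 = -21.5 dB; make-up adds 2 dB, giving -19.5 dB.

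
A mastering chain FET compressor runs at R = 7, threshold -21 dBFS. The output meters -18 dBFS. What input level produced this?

0 dBFS

That's 3 dB above the -21 dBFS threshold.
Before 7:1 compression the overshoot was 3 × 7 = 21 dB, so input = -21 + 21 = 0 dBFS.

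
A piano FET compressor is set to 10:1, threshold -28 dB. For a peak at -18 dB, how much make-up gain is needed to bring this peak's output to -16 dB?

11 dB

Overshoot 10 dB → 10/10 = 1 dB after compression, so the compressed level is -28 + 1 = -27 dB.
Make-up = target − compressed = -16 − (-27) = 11 dB.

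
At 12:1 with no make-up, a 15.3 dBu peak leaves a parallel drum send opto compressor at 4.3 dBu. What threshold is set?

Gain reduction = 15.3 − 4.3 = 11 dB; output overshoot = GR / (R − 1) = 11 / 11 = 1 dB.
Threshold = output − output overshoot = 4.3 − 1 = 3.3 dBu.

3.3 dBu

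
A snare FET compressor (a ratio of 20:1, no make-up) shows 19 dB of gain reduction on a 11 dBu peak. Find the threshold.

-9 dBu

Let T be the threshold. Output overshoot = (input overshoot)/R, so -8 − T = (11 − T)/20.
20·(-8 − T) = 11 − T → 19·T = -160 − 11 = -171.
T = -171/19 = -9 dBu.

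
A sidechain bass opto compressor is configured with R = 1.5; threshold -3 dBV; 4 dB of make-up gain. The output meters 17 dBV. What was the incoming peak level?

Stripping the +4 dB make-up gives 13 dBV at the gain stage.
Post-compression overshoot = 13 − (-3) = 16 dB.
Undo the ratio: input overshoot = 16 × 1.5 = 24 dB, giving input = 21 dBV.

21 dBV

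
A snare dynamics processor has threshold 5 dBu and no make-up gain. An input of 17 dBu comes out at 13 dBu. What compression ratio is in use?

1.5:1

Input overshoot = 17 − 5 = 12 dB; output overshoot = 13 − 5 = 8 dB.
Ratio = 12 / 8 = 1.5.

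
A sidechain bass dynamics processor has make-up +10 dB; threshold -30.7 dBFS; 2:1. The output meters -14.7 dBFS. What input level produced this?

Before make-up, the level was -14.7 − 10 = -24.7 dBFS.
That's 6 dB above the -30.7 dBFS threshold.
Before 2:1 compression the overshoot was 6 × 2 = 12 dB, so input = -30.7 + 12 = -18.7 dBFS.

-18.7 dBFS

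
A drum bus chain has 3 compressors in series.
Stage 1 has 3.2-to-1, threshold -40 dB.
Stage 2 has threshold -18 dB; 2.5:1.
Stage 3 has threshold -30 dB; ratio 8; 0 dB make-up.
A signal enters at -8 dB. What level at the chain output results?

Stage 1: 32 dB above -40 dB, reduced 3.2:1 to 10 dB above → -30 dB.
Stage 2: below threshold (-30 ≤ -18); passes unchanged; output -30 dB.
Stage 3: below threshold (-30 ≤ -30); passes unchanged; output -30 dB.

-30 dB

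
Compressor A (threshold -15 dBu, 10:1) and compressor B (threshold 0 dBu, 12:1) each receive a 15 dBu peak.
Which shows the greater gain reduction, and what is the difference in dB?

A: overshoot 30 dB → output overshoot 3 dB → GR 27 dB.
B: overshoot 15 dB → output overshoot 1.25 dB → GR 13.75 dB.
A applies 13.25 dB more gain reduction.

A, by 13.25 dB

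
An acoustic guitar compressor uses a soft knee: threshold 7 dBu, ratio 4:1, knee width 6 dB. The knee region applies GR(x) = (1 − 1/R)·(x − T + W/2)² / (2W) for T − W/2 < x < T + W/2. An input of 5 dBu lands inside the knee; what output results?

4.9375 dBu

x − T + W/2 = 5 − 7 + 3 = 1.
GR = (1 − 1/4) × 1² / 12 = 0.75 × 1 / 12 = 0.0625 dB.
Output = 5 − 0.0625 = 4.9375 dBu.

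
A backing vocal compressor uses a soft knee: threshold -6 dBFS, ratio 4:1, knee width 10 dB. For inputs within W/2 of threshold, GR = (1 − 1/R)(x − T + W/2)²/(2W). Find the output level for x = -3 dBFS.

-5.4 dBFS

x − T + W/2 = -3 − (-6) + 5 = 8.
GR = (1 − 1/4) × 8² / 20 = 0.75 × 64 / 20 = 2.4 dB.
Output = -3 − 2.4 = -5.4 dBFS.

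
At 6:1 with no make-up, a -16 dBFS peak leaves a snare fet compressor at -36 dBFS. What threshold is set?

-40 dBFS

Input is 24 dB above T (since output overshoot × R = input overshoot: (-36 − T)·6 = -16 − T gives T = -40 dBFS).
Check: -40 + (-16 − (-40))/6 = -40 + 4 = -36 dBFS. ✓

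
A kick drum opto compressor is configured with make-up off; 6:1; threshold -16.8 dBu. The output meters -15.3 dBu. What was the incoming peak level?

-7.8 dBu

The compressed level sits -15.3 − (-16.8) = 1.5 dB over threshold.
Input overshoot = R × output overshoot = 9 dB → input = -16.8 + 9 = -7.8 dBu.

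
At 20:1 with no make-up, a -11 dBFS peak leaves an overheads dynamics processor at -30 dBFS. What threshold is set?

Input is 20 dB above T (since output overshoot × R = input overshoot: (-30 − T)·20 = -11 − T gives T = -31 dBFS).
Check: -31 + (-11 − (-31))/20 = -31 + 1 = -30 dBFS. ✓

-31 dBFS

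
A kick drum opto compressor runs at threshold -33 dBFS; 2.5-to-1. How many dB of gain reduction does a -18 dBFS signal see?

9 dB

Overshoot = -18 − (-33) = 15 dB.
At 2.5:1, output sits 15/2.5 = 6 dB above threshold.
So the signal is attenuated by 15 − 6 = 9 dB.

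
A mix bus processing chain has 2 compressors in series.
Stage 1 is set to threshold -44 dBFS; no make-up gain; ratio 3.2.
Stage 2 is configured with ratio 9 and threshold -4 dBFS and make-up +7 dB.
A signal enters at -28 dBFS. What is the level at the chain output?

-32 dBFS

Stage 1: overshoot 16 dB → 16/3.2 = 5 dB → -39 dBFS.
Stage 2: -39 dBFS ≤ -4 dBFS, so stage 2 doesn't engage; make-up brings it to -32 dBFS.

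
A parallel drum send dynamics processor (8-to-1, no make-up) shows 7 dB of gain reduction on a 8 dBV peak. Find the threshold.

Gain reduction = 8 − 1 = 7 dB; output overshoot = GR / (R − 1) = 7 / 7 = 1 dB.
Threshold = output − output overshoot = 1 − 1 = 0 dBV.

0 dBV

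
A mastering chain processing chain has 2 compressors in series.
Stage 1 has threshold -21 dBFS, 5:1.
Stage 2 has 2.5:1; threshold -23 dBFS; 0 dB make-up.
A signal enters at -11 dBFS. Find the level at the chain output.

-21.4 dBFS

Stage 1: 10 dB above -21 dBFS, reduced 5:1 to 2 dB above → -19 dBFS.
Stage 2: 4 dB above -23 dBFS, reduced 2.5:1 to 1.6 dB above → -21.4 dBFS.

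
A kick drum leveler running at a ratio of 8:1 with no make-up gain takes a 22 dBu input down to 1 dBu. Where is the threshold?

Input is 24 dB above T (since output overshoot × R = input overshoot: (1 − T)·8 = 22 − T gives T = -2 dBu).
Check: -2 + (22 − (-2))/8 = -2 + 3 = 1 dBu. ✓

-2 dBu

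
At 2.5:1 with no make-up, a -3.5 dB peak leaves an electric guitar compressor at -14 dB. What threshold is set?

Gain reduction = -3.5 − (-14) = 10.5 dB; output overshoot = GR / (R − 1) = 10.5 / 1.5 = 7 dB.
Threshold = output − output overshoot = -14 − 7 = -21 dB.

-21 dB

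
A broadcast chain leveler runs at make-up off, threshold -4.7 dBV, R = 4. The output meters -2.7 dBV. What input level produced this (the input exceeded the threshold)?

That's 2 dB above the -4.7 dBV threshold.
Input overshoot = R × output overshoot = 8 dB → input = -4.7 + 8 = 3.3 dBV.

3.3 dBV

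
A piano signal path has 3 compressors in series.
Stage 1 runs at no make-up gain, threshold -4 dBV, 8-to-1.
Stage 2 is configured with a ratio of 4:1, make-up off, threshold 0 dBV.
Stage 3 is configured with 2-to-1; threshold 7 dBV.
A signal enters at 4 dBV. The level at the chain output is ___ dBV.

-3 dBV

Stage 1: 8 dB above -4 dBV, reduced 8:1 to 1 dB above → -3 dBV.
Stage 2: below threshold (-3 ≤ 0); passes unchanged; output -3 dBV.
Stage 3: -3 dBV is at or below the 7 dBV threshold — no compression; output -3 dBV.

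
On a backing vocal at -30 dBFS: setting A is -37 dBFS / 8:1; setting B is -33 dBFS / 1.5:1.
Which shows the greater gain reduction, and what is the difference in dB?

A, by 5.125 dB

A: GR = 7 − 7/8 = 6.125 dB.
B: GR = 3 − 3/1.5 = 1 dB.
A reduces 5.125 dB more.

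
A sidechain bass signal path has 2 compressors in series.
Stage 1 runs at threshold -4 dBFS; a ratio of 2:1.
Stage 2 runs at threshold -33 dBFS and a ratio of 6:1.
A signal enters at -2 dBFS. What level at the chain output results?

Stage 1: -2 dBFS is 2 dB over -4 dBFS; at 2:1 that becomes 1 dB over, giving -3 dBFS.
Stage 2: 30 dB above -33 dBFS, reduced 6:1 to 5 dB above → -28 dBFS.

-28 dBFS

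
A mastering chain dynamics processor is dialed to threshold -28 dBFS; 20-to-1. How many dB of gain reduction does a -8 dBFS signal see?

19 dB

The signal is 20 dB above threshold.
At 20:1, output sits 20/20 = 1 dB above threshold.
So the signal is attenuated by 20 − 1 = 19 dB.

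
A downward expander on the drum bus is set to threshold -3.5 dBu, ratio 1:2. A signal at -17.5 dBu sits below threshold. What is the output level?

Below threshold, a 1:2 expander applies gain = (2−1)×(T − x) of attenuation.
(2−1) × 14 = 14 dB, so output = -17.5 − 14 = -31.5 dBu.

-31.5 dBu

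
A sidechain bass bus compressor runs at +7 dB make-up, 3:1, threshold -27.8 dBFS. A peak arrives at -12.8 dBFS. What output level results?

-12.8 dBFS sits 15 dB over threshold.
3:1 compression reduces that to 15/3 = 5 dB over.
That puts the output at -22.8 dBFS; make-up adds 7 dB, giving -15.8 dBFS.

-15.8 dBFS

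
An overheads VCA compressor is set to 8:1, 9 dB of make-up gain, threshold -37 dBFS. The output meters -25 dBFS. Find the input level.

Stripping the +9 dB make-up gives -34 dBFS at the gain stage.
Post-compression overshoot = -34 − (-37) = 3 dB.
Before 8:1 compression the overshoot was 3 × 8 = 24 dB, so input = -37 + 24 = -13 dBFS.

-13 dBFS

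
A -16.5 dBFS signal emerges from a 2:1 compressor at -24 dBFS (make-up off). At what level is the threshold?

Let T be the threshold. Output overshoot = (input overshoot)/R, so -24 − T = (-16.5 − T)/2.
2·(-24 − T) = -16.5 − T → 1·T = -48 − (-16.5) = -31.5.
T = -31.5/1 = -31.5 dBFS.

-31.5 dBFS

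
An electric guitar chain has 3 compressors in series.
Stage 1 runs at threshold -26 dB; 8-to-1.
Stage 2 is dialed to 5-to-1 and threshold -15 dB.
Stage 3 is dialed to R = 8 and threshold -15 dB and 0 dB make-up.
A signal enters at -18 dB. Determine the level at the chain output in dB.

-25 dB

Stage 1: 8 dB above -26 dB, reduced 8:1 to 1 dB above → -25 dB.
Stage 2: below threshold (-25 ≤ -15); passes unchanged; output -25 dB.
Stage 3: -25 dB ≤ -15 dB, so stage 3 doesn't engage; output -25 dB.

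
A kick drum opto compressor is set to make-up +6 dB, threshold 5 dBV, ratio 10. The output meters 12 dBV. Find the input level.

15 dBV

Stripping the +6 dB make-up gives 6 dBV at the gain stage.
Post-compression overshoot = 6 − 5 = 1 dB.
Before 10:1 compression the overshoot was 1 × 10 = 10 dB, so input = 5 + 10 = 15 dBV.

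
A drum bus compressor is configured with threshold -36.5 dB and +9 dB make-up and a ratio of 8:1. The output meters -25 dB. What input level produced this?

-16.5 dB

Stripping the +9 dB make-up gives -34 dB at the gain stage.
Post-compression overshoot = -34 − (-36.5) = 2.5 dB.
Before 8:1 compression the overshoot was 2.5 × 8 = 20 dB, so input = -36.5 + 20 = -16.5 dB.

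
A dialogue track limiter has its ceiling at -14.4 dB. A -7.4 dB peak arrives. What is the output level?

A brickwall limiter is an ∞:1 compressor: any input above the ceiling is clamped to -14.4 dB.

-14.4 dB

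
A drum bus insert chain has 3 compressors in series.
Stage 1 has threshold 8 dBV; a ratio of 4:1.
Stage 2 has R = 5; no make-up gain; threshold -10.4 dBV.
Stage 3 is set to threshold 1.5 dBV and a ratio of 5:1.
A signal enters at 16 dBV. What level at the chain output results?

-6.32 dBV

Stage 1: overshoot 8 dB → 8/4 = 2 dB → 10 dBV.
Stage 2: overshoot 20.4 dB → 20.4/5 = 4.08 dB → -6.32 dBV.
Stage 3: -6.32 dBV ≤ 1.5 dBV, so stage 3 doesn't engage; output -6.32 dBV.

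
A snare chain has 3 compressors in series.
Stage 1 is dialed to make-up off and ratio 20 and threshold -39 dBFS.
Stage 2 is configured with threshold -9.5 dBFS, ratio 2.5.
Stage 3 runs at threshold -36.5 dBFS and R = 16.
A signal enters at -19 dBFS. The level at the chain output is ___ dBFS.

-38 dBFS

Stage 1: 20 dB above -39 dBFS, reduced 20:1 to 1 dB above → -38 dBFS.
Stage 2: -38 dBFS ≤ -9.5 dBFS, so stage 2 doesn't engage; output -38 dBFS.
Stage 3: -38 dBFS is at or below the -36.5 dBFS threshold — no compression; output -38 dBFS.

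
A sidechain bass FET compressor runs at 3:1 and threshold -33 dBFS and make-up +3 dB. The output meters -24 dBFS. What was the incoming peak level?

Remove make-up: -24 − 3 = -27 dBFS.
The compressed level sits -27 − (-33) = 6 dB over threshold.
Undo the ratio: input overshoot = 6 × 3 = 18 dB, giving input = -15 dBFS.

-15 dBFS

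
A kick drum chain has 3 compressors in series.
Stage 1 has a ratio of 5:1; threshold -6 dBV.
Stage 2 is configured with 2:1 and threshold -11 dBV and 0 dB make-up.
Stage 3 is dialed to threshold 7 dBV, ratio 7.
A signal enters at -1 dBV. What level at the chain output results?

Stage 1: 5 dB above -6 dBV, reduced 5:1 to 1 dB above → -5 dBV.
Stage 2: 6 dB above -11 dBV, reduced 2:1 to 3 dB above → -8 dBV.
Stage 3: -8 dBV is at or below the 7 dBV threshold — no compression; output -8 dBV.

-8 dBV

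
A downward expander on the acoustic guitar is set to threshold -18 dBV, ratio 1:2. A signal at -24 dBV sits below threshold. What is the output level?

-30 dBV

The input is 6 dB below the -18 dBV threshold.
A 1:2 expander multiplies undershoot by 2: 6 × 2 = 12 dB below threshold.
Output = -18 − 12 = -30 dBV.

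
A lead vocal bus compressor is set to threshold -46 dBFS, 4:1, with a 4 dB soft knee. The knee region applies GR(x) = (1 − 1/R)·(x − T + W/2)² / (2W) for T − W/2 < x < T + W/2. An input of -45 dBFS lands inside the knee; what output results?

x − T + W/2 = -45 − (-46) + 2 = 3.
GR = (1 − 1/4) × 3² / 8 = 0.75 × 9 / 8 = 0.84375 dB.
Output = -45 − 0.84375 = -45.84375 dBFS.

-45.84375 dBFS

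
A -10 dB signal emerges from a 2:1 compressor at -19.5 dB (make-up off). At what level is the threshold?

Input is 19 dB above T (since output overshoot × R = input overshoot: (-19.5 − T)·2 = -10 − T gives T = -29 dB).
Check: -29 + (-10 − (-29))/2 = -29 + 9.5 = -19.5 dB. ✓

-29 dB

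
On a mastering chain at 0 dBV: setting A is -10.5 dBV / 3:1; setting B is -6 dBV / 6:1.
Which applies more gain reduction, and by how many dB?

A: 10.5 dB over, compressed to 3.5 dB over, so 7 dB of GR.
B: 6 dB over, compressed to 1 dB over, so 5 dB of GR.
A applies 2 dB more gain reduction.

A, by 2 dB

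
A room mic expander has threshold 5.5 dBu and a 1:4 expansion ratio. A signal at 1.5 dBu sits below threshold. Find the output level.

-10.5 dBu

Below threshold, a 1:4 expander applies gain = (4−1)×(T − x) of attenuation.
(4−1) × 4 = 12 dB, so output = 1.5 − 12 = -10.5 dBu.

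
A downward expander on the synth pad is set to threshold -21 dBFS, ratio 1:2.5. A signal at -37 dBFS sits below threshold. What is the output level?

Undershoot = (-21) − (-37) = 16 dB.
At 1:2.5, that expands to 40 dB under threshold.
Output = -21 − 40 = -61 dBFS.

-61 dBFS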